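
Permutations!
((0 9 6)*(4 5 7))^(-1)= ((0 9 6)(4 5 7))^(-1)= (0 6 9)(4 7 5)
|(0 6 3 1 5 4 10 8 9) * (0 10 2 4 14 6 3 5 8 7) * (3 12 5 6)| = |(0 12 5 14 3 1 8 9 10 7)(2 4)| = 10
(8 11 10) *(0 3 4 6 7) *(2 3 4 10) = (0 4 6 7)(2 3 10 8 11) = [4, 1, 3, 10, 6, 5, 7, 0, 11, 9, 8, 2]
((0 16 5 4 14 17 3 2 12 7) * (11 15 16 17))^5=((0 17 3 2 12 7)(4 14 11 15 16 5))^5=(0 7 12 2 3 17)(4 5 16 15 11 14)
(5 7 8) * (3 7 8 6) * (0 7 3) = (0 7 6)(5 8) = [7, 1, 2, 3, 4, 8, 0, 6, 5]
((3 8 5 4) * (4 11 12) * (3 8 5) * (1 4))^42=((1 4 8 3 5 11 12))^42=(12)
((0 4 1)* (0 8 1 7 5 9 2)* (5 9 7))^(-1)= (0 2 9 7 5 4)(1 8)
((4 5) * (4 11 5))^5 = ((5 11))^5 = (5 11)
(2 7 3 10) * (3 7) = [0, 1, 3, 10, 4, 5, 6, 7, 8, 9, 2] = (2 3 10)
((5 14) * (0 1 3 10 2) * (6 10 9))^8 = ((0 1 3 9 6 10 2)(5 14))^8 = (14)(0 1 3 9 6 10 2)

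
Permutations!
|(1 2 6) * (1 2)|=2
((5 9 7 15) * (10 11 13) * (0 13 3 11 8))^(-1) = (0 8 10 13)(3 11)(5 15 7 9)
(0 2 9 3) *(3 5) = (0 2 9 5 3) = [2, 1, 9, 0, 4, 3, 6, 7, 8, 5]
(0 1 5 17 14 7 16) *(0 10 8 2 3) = (0 1 5 17 14 7 16 10 8 2 3) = [1, 5, 3, 0, 4, 17, 6, 16, 2, 9, 8, 11, 12, 13, 7, 15, 10, 14]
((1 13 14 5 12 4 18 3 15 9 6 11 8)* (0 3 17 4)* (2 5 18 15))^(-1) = (0 12 5 2 3)(1 8 11 6 9 15 4 17 18 14 13)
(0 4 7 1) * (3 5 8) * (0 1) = (0 4 7)(3 5 8) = [4, 1, 2, 5, 7, 8, 6, 0, 3]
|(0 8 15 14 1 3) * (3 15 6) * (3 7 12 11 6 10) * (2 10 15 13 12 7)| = 12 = |(0 8 15 14 1 13 12 11 6 2 10 3)|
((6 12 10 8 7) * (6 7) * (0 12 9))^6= (12)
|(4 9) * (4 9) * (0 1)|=2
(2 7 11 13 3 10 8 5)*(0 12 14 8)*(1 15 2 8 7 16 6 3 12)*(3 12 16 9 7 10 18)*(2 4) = [1, 15, 9, 18, 2, 8, 12, 11, 5, 7, 0, 13, 14, 16, 10, 4, 6, 17, 3] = (0 1 15 4 2 9 7 11 13 16 6 12 14 10)(3 18)(5 8)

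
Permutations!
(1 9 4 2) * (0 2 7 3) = (0 2 1 9 4 7 3) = [2, 9, 1, 0, 7, 5, 6, 3, 8, 4]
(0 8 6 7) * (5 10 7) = (0 8 6 5 10 7) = [8, 1, 2, 3, 4, 10, 5, 0, 6, 9, 7]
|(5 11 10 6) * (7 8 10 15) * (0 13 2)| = |(0 13 2)(5 11 15 7 8 10 6)| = 21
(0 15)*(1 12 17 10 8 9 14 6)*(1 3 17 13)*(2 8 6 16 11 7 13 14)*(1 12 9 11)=[15, 9, 8, 17, 4, 5, 3, 13, 11, 2, 6, 7, 14, 12, 16, 0, 1, 10]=(0 15)(1 9 2 8 11 7 13 12 14 16)(3 17 10 6)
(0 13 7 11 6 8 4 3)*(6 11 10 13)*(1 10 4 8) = (0 6 1 10 13 7 4 3) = [6, 10, 2, 0, 3, 5, 1, 4, 8, 9, 13, 11, 12, 7]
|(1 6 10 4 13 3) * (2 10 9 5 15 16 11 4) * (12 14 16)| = |(1 6 9 5 15 12 14 16 11 4 13 3)(2 10)| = 12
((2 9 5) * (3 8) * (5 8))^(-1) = (2 5 3 8 9)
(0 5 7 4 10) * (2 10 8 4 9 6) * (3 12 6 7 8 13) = (0 5 8 4 13 3 12 6 2 10)(7 9) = [5, 1, 10, 12, 13, 8, 2, 9, 4, 7, 0, 11, 6, 3]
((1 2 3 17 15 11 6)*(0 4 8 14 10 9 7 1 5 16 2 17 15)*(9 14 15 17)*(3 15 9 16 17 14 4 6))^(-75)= (0 6 5 17)(1 8 14 15)(2 7 4 3)(9 10 11 16)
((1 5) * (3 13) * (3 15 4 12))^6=(3 13 15 4 12)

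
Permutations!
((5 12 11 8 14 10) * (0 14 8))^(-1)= ((0 14 10 5 12 11))^(-1)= (0 11 12 5 10 14)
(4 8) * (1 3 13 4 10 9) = (1 3 13 4 8 10 9) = [0, 3, 2, 13, 8, 5, 6, 7, 10, 1, 9, 11, 12, 4]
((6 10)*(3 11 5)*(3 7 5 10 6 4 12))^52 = (3 10 12 11 4)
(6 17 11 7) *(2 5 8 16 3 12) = (2 5 8 16 3 12)(6 17 11 7) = [0, 1, 5, 12, 4, 8, 17, 6, 16, 9, 10, 7, 2, 13, 14, 15, 3, 11]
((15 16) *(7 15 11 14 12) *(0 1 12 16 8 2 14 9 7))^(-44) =(0 1 12)(2 9)(7 14)(8 11)(15 16)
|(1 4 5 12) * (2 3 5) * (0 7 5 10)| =|(0 7 5 12 1 4 2 3 10)| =9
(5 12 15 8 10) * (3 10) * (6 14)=(3 10 5 12 15 8)(6 14)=[0, 1, 2, 10, 4, 12, 14, 7, 3, 9, 5, 11, 15, 13, 6, 8]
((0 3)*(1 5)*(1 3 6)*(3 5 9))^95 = (9) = ((0 6 1 9 3))^95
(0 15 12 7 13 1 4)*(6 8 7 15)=[6, 4, 2, 3, 0, 5, 8, 13, 7, 9, 10, 11, 15, 1, 14, 12]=(0 6 8 7 13 1 4)(12 15)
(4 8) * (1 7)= [0, 7, 2, 3, 8, 5, 6, 1, 4]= (1 7)(4 8)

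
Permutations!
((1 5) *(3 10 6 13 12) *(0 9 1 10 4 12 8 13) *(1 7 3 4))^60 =(13)(0 1)(3 6)(5 9)(7 10)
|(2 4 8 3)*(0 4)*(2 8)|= |(0 4 2)(3 8)|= 6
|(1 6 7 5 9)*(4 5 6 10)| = 10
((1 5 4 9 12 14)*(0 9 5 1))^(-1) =(0 14 12 9)(4 5)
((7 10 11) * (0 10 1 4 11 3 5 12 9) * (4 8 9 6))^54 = ((0 10 3 5 12 6 4 11 7 1 8 9))^54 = (0 4)(1 5)(3 7)(6 9)(8 12)(10 11)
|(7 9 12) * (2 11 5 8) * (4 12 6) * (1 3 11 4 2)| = |(1 3 11 5 8)(2 4 12 7 9 6)| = 30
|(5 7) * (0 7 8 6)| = 5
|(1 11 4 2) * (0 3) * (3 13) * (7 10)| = 12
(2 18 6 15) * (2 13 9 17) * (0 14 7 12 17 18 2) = [14, 1, 2, 3, 4, 5, 15, 12, 8, 18, 10, 11, 17, 9, 7, 13, 16, 0, 6] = (0 14 7 12 17)(6 15 13 9 18)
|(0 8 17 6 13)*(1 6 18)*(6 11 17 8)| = |(0 6 13)(1 11 17 18)| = 12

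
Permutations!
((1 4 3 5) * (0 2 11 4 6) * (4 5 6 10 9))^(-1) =(0 6 3 4 9 10 1 5 11 2)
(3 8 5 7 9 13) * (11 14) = (3 8 5 7 9 13)(11 14) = [0, 1, 2, 8, 4, 7, 6, 9, 5, 13, 10, 14, 12, 3, 11]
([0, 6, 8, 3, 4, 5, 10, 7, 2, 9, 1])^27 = (10)(2 8)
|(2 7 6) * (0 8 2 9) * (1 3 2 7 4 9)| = 9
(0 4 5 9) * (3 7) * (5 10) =(0 4 10 5 9)(3 7) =[4, 1, 2, 7, 10, 9, 6, 3, 8, 0, 5]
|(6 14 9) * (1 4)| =|(1 4)(6 14 9)| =6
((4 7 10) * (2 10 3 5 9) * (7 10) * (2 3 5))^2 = ((2 7 5 9 3)(4 10))^2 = (10)(2 5 3 7 9)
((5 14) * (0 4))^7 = (0 4)(5 14)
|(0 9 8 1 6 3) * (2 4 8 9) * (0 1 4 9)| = |(0 2 9)(1 6 3)(4 8)| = 6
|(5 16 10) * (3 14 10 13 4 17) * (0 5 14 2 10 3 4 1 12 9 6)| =8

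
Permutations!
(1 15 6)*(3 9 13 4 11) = [0, 15, 2, 9, 11, 5, 1, 7, 8, 13, 10, 3, 12, 4, 14, 6] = (1 15 6)(3 9 13 4 11)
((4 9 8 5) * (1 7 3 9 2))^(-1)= (1 2 4 5 8 9 3 7)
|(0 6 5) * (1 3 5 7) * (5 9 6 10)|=15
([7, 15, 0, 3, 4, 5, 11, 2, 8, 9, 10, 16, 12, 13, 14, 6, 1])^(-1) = [2, 16, 7, 3, 4, 5, 15, 0, 8, 9, 10, 6, 12, 13, 14, 1, 11]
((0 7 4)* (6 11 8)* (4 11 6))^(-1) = (0 4 8 11 7)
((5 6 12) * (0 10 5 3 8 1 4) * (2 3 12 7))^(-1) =((12)(0 10 5 6 7 2 3 8 1 4))^(-1) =(12)(0 4 1 8 3 2 7 6 5 10)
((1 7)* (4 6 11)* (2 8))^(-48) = ((1 7)(2 8)(4 6 11))^(-48) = (11)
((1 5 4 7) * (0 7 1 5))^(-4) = (0 7 5 4 1)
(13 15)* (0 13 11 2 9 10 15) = (0 13)(2 9 10 15 11) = [13, 1, 9, 3, 4, 5, 6, 7, 8, 10, 15, 2, 12, 0, 14, 11]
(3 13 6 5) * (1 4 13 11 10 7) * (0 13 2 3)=(0 13 6 5)(1 4 2 3 11 10 7)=[13, 4, 3, 11, 2, 0, 5, 1, 8, 9, 7, 10, 12, 6]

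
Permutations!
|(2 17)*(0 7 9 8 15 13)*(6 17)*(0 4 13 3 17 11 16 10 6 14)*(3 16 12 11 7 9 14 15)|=12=|(0 9 8 3 17 2 15 16 10 6 7 14)(4 13)(11 12)|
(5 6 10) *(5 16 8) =(5 6 10 16 8) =[0, 1, 2, 3, 4, 6, 10, 7, 5, 9, 16, 11, 12, 13, 14, 15, 8]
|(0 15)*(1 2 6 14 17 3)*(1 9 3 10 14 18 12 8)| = 6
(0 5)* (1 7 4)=(0 5)(1 7 4)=[5, 7, 2, 3, 1, 0, 6, 4]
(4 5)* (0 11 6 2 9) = [11, 1, 9, 3, 5, 4, 2, 7, 8, 0, 10, 6] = (0 11 6 2 9)(4 5)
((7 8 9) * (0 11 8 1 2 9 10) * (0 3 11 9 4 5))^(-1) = ((0 9 7 1 2 4 5)(3 11 8 10))^(-1) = (0 5 4 2 1 7 9)(3 10 8 11)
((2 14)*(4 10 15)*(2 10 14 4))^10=((2 4 14 10 15))^10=(15)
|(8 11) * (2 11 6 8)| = 2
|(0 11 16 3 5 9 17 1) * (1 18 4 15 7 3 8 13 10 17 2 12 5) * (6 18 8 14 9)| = |(0 11 16 14 9 2 12 5 6 18 4 15 7 3 1)(8 13 10 17)| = 60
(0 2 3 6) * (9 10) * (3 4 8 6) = (0 2 4 8 6)(9 10) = [2, 1, 4, 3, 8, 5, 0, 7, 6, 10, 9]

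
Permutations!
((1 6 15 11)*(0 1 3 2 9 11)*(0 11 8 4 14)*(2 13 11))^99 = (15)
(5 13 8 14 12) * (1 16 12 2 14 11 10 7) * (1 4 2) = (1 16 12 5 13 8 11 10 7 4 2 14) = [0, 16, 14, 3, 2, 13, 6, 4, 11, 9, 7, 10, 5, 8, 1, 15, 12]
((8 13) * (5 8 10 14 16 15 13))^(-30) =((5 8)(10 14 16 15 13))^(-30) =(16)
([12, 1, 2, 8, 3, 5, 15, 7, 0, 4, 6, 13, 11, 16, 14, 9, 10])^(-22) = [11, 1, 2, 0, 8, 5, 9, 7, 12, 3, 15, 16, 13, 10, 14, 4, 6]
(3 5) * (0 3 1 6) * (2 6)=(0 3 5 1 2 6)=[3, 2, 6, 5, 4, 1, 0]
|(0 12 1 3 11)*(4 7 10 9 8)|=|(0 12 1 3 11)(4 7 10 9 8)|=5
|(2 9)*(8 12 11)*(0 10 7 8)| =6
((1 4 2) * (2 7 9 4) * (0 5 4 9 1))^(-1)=((9)(0 5 4 7 1 2))^(-1)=(9)(0 2 1 7 4 5)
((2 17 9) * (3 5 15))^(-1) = (2 9 17)(3 15 5)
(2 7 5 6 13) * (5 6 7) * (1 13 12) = [0, 13, 5, 3, 4, 7, 12, 6, 8, 9, 10, 11, 1, 2] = (1 13 2 5 7 6 12)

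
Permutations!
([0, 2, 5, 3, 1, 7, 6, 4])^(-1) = [0, 4, 1, 3, 7, 2, 6, 5]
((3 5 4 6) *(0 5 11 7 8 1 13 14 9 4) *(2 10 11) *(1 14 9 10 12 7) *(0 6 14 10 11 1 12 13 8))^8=(0 14 2)(1 10 8)(3 7 4)(5 11 13)(6 12 9)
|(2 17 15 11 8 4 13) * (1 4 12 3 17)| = |(1 4 13 2)(3 17 15 11 8 12)| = 12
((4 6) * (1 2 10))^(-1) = (1 10 2)(4 6)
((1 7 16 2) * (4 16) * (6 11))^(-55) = (16)(6 11)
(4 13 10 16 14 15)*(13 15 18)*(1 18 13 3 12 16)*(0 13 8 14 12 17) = (0 13 10 1 18 3 17)(4 15)(8 14)(12 16) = [13, 18, 2, 17, 15, 5, 6, 7, 14, 9, 1, 11, 16, 10, 8, 4, 12, 0, 3]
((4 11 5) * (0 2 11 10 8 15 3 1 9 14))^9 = (0 1 8 5)(2 9 15 4)(3 10 11 14)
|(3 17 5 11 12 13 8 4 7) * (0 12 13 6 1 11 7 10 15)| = 20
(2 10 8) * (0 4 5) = (0 4 5)(2 10 8) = [4, 1, 10, 3, 5, 0, 6, 7, 2, 9, 8]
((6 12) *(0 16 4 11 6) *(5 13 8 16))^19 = (0 5 13 8 16 4 11 6 12)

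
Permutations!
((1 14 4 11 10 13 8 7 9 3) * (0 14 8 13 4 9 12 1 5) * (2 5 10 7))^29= (0 3 11 1 5 9 4 12 2 14 10 7 8)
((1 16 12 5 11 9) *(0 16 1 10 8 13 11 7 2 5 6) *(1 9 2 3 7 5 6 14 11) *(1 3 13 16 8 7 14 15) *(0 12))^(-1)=((0 8 16)(1 9 10 7 13 3 14 11 2 6 12 15))^(-1)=(0 16 8)(1 15 12 6 2 11 14 3 13 7 10 9)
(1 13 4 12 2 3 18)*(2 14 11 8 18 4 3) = (1 13 3 4 12 14 11 8 18) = [0, 13, 2, 4, 12, 5, 6, 7, 18, 9, 10, 8, 14, 3, 11, 15, 16, 17, 1]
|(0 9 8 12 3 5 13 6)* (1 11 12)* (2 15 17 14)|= 20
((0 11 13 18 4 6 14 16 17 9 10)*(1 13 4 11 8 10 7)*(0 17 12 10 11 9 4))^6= (1 13 18 9 7)(4 17 10 12 16 14 6)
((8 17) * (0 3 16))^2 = (17)(0 16 3)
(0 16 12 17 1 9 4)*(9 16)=(0 9 4)(1 16 12 17)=[9, 16, 2, 3, 0, 5, 6, 7, 8, 4, 10, 11, 17, 13, 14, 15, 12, 1]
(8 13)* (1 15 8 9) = [0, 15, 2, 3, 4, 5, 6, 7, 13, 1, 10, 11, 12, 9, 14, 8] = (1 15 8 13 9)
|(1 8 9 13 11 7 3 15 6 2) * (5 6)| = 11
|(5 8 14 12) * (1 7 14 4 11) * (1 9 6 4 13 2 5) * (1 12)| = 12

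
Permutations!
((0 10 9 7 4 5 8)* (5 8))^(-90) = ((0 10 9 7 4 8))^(-90) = (10)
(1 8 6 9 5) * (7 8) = [0, 7, 2, 3, 4, 1, 9, 8, 6, 5] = (1 7 8 6 9 5)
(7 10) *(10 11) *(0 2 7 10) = (0 2 7 11) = [2, 1, 7, 3, 4, 5, 6, 11, 8, 9, 10, 0]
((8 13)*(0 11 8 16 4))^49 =((0 11 8 13 16 4))^49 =(0 11 8 13 16 4)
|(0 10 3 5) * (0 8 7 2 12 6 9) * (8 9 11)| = 30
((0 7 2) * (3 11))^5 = ((0 7 2)(3 11))^5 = (0 2 7)(3 11)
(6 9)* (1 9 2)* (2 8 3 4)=(1 9 6 8 3 4 2)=[0, 9, 1, 4, 2, 5, 8, 7, 3, 6]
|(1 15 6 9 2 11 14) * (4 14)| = |(1 15 6 9 2 11 4 14)| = 8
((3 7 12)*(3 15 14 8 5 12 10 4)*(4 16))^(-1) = ((3 7 10 16 4)(5 12 15 14 8))^(-1) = (3 4 16 10 7)(5 8 14 15 12)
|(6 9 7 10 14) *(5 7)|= 6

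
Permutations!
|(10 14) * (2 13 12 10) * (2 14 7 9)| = 6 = |(14)(2 13 12 10 7 9)|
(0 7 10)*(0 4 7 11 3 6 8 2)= [11, 1, 0, 6, 7, 5, 8, 10, 2, 9, 4, 3]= (0 11 3 6 8 2)(4 7 10)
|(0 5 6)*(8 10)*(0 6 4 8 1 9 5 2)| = 6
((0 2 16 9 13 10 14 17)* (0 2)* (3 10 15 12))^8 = (2 14 3 15 9)(10 12 13 16 17)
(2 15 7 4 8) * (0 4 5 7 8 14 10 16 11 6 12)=(0 4 14 10 16 11 6 12)(2 15 8)(5 7)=[4, 1, 15, 3, 14, 7, 12, 5, 2, 9, 16, 6, 0, 13, 10, 8, 11]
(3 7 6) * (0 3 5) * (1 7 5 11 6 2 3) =(0 1 7 2 3 5)(6 11) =[1, 7, 3, 5, 4, 0, 11, 2, 8, 9, 10, 6]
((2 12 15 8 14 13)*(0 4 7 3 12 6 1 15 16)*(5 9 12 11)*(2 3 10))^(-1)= (0 16 12 9 5 11 3 13 14 8 15 1 6 2 10 7 4)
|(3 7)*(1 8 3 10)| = |(1 8 3 7 10)| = 5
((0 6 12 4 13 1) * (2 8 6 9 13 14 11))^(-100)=(2 14 12 8 11 4 6)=((0 9 13 1)(2 8 6 12 4 14 11))^(-100)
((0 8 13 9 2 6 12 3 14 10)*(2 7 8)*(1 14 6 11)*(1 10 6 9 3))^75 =((0 2 11 10)(1 14 6 12)(3 9 7 8 13))^75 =(0 10 11 2)(1 12 6 14)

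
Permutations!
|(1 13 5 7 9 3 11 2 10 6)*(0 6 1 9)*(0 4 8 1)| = |(0 6 9 3 11 2 10)(1 13 5 7 4 8)| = 42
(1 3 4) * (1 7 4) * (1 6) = (1 3 6)(4 7) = [0, 3, 2, 6, 7, 5, 1, 4]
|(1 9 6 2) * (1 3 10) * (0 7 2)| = 8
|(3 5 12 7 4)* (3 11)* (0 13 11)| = |(0 13 11 3 5 12 7 4)| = 8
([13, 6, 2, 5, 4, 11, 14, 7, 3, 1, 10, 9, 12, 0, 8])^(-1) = (0 13)(1 9 11 5 3 8 14 6)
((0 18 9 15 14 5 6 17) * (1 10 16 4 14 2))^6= (0 10 17 1 6 2 5 15 14 9 4 18 16)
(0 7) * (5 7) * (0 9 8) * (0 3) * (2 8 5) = [2, 1, 8, 0, 4, 7, 6, 9, 3, 5] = (0 2 8 3)(5 7 9)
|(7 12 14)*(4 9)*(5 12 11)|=|(4 9)(5 12 14 7 11)|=10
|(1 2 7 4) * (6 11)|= |(1 2 7 4)(6 11)|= 4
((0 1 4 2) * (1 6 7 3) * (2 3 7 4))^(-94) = (7)(0 4 1)(2 6 3)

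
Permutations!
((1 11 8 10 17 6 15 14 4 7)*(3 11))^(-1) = (1 7 4 14 15 6 17 10 8 11 3) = ((1 3 11 8 10 17 6 15 14 4 7))^(-1)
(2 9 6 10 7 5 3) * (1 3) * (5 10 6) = (1 3 2 9 5)(7 10) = [0, 3, 9, 2, 4, 1, 6, 10, 8, 5, 7]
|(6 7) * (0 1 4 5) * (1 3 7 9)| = 8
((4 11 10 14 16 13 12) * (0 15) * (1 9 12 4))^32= ((0 15)(1 9 12)(4 11 10 14 16 13))^32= (1 12 9)(4 10 16)(11 14 13)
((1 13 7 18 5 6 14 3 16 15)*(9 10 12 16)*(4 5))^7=(1 14)(3 13)(4 12)(5 16)(6 15)(7 9)(10 18)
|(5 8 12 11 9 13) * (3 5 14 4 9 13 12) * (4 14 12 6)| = 3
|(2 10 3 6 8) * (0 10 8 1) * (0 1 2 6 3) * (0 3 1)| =12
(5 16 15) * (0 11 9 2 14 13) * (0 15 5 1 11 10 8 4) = [10, 11, 14, 3, 0, 16, 6, 7, 4, 2, 8, 9, 12, 15, 13, 1, 5] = (0 10 8 4)(1 11 9 2 14 13 15)(5 16)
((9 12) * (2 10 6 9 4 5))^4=((2 10 6 9 12 4 5))^4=(2 12 10 4 6 5 9)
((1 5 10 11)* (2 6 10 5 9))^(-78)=((1 9 2 6 10 11))^(-78)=(11)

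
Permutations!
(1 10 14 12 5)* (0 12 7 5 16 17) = [12, 10, 2, 3, 4, 1, 6, 5, 8, 9, 14, 11, 16, 13, 7, 15, 17, 0] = (0 12 16 17)(1 10 14 7 5)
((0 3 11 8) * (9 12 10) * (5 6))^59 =((0 3 11 8)(5 6)(9 12 10))^59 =(0 8 11 3)(5 6)(9 10 12)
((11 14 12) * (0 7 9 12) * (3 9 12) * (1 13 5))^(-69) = (0 7 12 11 14)(3 9)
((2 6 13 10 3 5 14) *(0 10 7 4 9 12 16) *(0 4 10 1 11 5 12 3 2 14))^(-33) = (0 5 11 1)(2 13 10 6 7)(3 16 9 12 4)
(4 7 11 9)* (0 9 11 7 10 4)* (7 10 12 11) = (0 9)(4 12 11 7 10) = [9, 1, 2, 3, 12, 5, 6, 10, 8, 0, 4, 7, 11]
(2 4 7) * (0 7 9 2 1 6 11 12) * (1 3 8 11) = [7, 6, 4, 8, 9, 5, 1, 3, 11, 2, 10, 12, 0] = (0 7 3 8 11 12)(1 6)(2 4 9)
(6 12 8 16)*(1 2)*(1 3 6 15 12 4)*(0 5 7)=(0 5 7)(1 2 3 6 4)(8 16 15 12)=[5, 2, 3, 6, 1, 7, 4, 0, 16, 9, 10, 11, 8, 13, 14, 12, 15]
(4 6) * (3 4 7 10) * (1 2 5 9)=(1 2 5 9)(3 4 6 7 10)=[0, 2, 5, 4, 6, 9, 7, 10, 8, 1, 3]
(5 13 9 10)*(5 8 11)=(5 13 9 10 8 11)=[0, 1, 2, 3, 4, 13, 6, 7, 11, 10, 8, 5, 12, 9]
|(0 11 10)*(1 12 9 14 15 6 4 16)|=24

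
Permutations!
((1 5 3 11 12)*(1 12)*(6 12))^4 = ((1 5 3 11)(6 12))^4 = (12)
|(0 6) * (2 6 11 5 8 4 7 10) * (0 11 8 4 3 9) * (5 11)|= 12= |(11)(0 8 3 9)(2 6 5 4 7 10)|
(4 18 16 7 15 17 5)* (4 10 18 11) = (4 11)(5 10 18 16 7 15 17) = [0, 1, 2, 3, 11, 10, 6, 15, 8, 9, 18, 4, 12, 13, 14, 17, 7, 5, 16]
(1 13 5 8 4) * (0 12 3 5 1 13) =[12, 0, 2, 5, 13, 8, 6, 7, 4, 9, 10, 11, 3, 1] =(0 12 3 5 8 4 13 1)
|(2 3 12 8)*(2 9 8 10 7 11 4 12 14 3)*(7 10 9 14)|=8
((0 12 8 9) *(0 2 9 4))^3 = ((0 12 8 4)(2 9))^3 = (0 4 8 12)(2 9)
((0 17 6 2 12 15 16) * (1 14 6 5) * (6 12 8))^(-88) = (17)(2 6 8)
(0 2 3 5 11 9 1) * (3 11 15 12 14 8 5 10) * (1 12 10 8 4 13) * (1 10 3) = (0 2 11 9 12 14 4 13 10 1)(3 8 5 15) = [2, 0, 11, 8, 13, 15, 6, 7, 5, 12, 1, 9, 14, 10, 4, 3]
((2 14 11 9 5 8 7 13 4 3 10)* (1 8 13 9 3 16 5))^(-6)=((1 8 7 9)(2 14 11 3 10)(4 16 5 13))^(-6)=(1 7)(2 10 3 11 14)(4 5)(8 9)(13 16)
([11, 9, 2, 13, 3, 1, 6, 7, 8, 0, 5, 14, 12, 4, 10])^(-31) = [5, 14, 2, 4, 13, 11, 6, 7, 8, 10, 0, 1, 12, 3, 9]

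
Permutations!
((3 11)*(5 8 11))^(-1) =((3 5 8 11))^(-1) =(3 11 8 5)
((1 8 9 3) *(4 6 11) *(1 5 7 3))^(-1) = (1 9 8)(3 7 5)(4 11 6)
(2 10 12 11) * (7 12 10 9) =[0, 1, 9, 3, 4, 5, 6, 12, 8, 7, 10, 2, 11] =(2 9 7 12 11)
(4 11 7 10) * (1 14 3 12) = (1 14 3 12)(4 11 7 10) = [0, 14, 2, 12, 11, 5, 6, 10, 8, 9, 4, 7, 1, 13, 3]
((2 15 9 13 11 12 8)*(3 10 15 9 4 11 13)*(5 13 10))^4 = (2 13 11 9 10 12 3 15 8 5 4)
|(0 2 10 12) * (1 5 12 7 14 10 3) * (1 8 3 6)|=|(0 2 6 1 5 12)(3 8)(7 14 10)|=6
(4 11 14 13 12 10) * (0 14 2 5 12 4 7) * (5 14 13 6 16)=[13, 1, 14, 3, 11, 12, 16, 0, 8, 9, 7, 2, 10, 4, 6, 15, 5]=(0 13 4 11 2 14 6 16 5 12 10 7)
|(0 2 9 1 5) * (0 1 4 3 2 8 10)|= 12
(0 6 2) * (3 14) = [6, 1, 0, 14, 4, 5, 2, 7, 8, 9, 10, 11, 12, 13, 3] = (0 6 2)(3 14)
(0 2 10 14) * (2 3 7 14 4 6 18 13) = (0 3 7 14)(2 10 4 6 18 13) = [3, 1, 10, 7, 6, 5, 18, 14, 8, 9, 4, 11, 12, 2, 0, 15, 16, 17, 13]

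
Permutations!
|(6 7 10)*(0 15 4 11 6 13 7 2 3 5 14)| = |(0 15 4 11 6 2 3 5 14)(7 10 13)| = 9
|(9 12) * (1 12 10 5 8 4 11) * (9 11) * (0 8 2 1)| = 10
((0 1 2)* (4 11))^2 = ((0 1 2)(4 11))^2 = (11)(0 2 1)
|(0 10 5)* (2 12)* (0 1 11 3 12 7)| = |(0 10 5 1 11 3 12 2 7)| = 9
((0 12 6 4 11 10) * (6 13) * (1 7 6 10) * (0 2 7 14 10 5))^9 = (0 12 13 5)(1 14 10 2 7 6 4 11)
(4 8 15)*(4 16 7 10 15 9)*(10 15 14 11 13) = [0, 1, 2, 3, 8, 5, 6, 15, 9, 4, 14, 13, 12, 10, 11, 16, 7] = (4 8 9)(7 15 16)(10 14 11 13)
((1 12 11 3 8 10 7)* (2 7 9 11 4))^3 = (1 2 12 7 4)(3 9 8 11 10)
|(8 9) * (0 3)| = 2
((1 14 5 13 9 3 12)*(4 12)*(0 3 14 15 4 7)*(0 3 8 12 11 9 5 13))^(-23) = (0 5 13 14 9 11 4 15 1 12 8)(3 7)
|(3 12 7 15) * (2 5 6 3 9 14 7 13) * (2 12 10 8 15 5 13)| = 9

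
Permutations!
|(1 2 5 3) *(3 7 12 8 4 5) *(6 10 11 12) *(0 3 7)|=|(0 3 1 2 7 6 10 11 12 8 4 5)|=12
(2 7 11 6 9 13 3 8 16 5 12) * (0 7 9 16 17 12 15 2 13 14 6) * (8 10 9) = [7, 1, 8, 10, 4, 15, 16, 11, 17, 14, 9, 0, 13, 3, 6, 2, 5, 12] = (0 7 11)(2 8 17 12 13 3 10 9 14 6 16 5 15)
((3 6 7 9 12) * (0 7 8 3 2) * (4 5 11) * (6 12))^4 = (0 8)(2 6)(3 7)(4 5 11)(9 12)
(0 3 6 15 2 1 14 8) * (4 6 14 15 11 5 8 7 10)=(0 3 14 7 10 4 6 11 5 8)(1 15 2)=[3, 15, 1, 14, 6, 8, 11, 10, 0, 9, 4, 5, 12, 13, 7, 2]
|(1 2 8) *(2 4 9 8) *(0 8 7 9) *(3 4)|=10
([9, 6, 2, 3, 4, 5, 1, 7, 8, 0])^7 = (0 9)(1 6)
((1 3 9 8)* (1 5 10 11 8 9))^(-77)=((1 3)(5 10 11 8))^(-77)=(1 3)(5 8 11 10)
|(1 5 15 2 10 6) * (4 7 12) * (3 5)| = 21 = |(1 3 5 15 2 10 6)(4 7 12)|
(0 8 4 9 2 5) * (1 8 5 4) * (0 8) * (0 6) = (0 5 8 1 6)(2 4 9) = [5, 6, 4, 3, 9, 8, 0, 7, 1, 2]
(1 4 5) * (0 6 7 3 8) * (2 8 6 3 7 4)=(0 3 6 4 5 1 2 8)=[3, 2, 8, 6, 5, 1, 4, 7, 0]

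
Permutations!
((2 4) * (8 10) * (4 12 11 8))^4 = ((2 12 11 8 10 4))^4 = (2 10 11)(4 8 12)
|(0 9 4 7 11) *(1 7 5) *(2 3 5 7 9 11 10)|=8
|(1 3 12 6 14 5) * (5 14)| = 5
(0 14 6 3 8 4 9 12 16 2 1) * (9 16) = [14, 0, 1, 8, 16, 5, 3, 7, 4, 12, 10, 11, 9, 13, 6, 15, 2] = (0 14 6 3 8 4 16 2 1)(9 12)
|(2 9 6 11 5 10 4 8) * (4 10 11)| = 10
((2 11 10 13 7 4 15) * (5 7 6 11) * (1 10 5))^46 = (1 7 13 15 11)(2 5 10 4 6)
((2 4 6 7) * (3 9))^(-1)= ((2 4 6 7)(3 9))^(-1)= (2 7 6 4)(3 9)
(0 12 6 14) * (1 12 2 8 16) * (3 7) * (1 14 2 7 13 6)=(0 7 3 13 6 2 8 16 14)(1 12)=[7, 12, 8, 13, 4, 5, 2, 3, 16, 9, 10, 11, 1, 6, 0, 15, 14]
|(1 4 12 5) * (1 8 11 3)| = |(1 4 12 5 8 11 3)| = 7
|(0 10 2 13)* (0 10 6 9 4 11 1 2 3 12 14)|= |(0 6 9 4 11 1 2 13 10 3 12 14)|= 12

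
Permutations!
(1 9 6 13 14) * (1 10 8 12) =(1 9 6 13 14 10 8 12) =[0, 9, 2, 3, 4, 5, 13, 7, 12, 6, 8, 11, 1, 14, 10]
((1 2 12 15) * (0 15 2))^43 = (0 15 1)(2 12)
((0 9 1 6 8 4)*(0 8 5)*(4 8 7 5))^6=((0 9 1 6 4 7 5))^6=(0 5 7 4 6 1 9)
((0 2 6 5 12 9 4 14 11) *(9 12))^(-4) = ((0 2 6 5 9 4 14 11))^(-4) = (0 9)(2 4)(5 11)(6 14)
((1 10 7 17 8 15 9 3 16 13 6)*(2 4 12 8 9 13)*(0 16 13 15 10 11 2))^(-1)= (0 16)(1 6 13 3 9 17 7 10 8 12 4 2 11)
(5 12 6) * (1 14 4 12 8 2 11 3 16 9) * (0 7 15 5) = (0 7 15 5 8 2 11 3 16 9 1 14 4 12 6) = [7, 14, 11, 16, 12, 8, 0, 15, 2, 1, 10, 3, 6, 13, 4, 5, 9]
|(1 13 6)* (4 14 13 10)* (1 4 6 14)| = |(1 10 6 4)(13 14)| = 4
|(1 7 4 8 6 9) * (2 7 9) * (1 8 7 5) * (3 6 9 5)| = 6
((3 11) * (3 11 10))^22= (11)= ((11)(3 10))^22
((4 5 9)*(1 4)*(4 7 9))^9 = ((1 7 9)(4 5))^9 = (9)(4 5)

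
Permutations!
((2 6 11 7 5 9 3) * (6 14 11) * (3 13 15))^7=(2 15 9 7 14 3 13 5 11)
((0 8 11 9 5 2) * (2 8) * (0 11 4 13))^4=(0 5)(2 8)(4 11)(9 13)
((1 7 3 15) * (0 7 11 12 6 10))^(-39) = (0 12 15)(1 7 6)(3 10 11)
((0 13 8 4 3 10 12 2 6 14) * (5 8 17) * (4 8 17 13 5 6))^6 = (0 5 17 6 14)(2 4 3 10 12)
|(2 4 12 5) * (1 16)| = 4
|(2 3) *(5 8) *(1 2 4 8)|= |(1 2 3 4 8 5)|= 6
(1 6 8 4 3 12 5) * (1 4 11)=[0, 6, 2, 12, 3, 4, 8, 7, 11, 9, 10, 1, 5]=(1 6 8 11)(3 12 5 4)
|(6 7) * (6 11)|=3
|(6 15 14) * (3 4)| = 6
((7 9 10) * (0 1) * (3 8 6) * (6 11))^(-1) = (0 1)(3 6 11 8)(7 10 9)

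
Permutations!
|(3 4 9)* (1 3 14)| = 5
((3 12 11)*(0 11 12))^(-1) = ((12)(0 11 3))^(-1) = (12)(0 3 11)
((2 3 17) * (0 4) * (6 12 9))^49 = (0 4)(2 3 17)(6 12 9)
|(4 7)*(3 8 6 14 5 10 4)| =|(3 8 6 14 5 10 4 7)| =8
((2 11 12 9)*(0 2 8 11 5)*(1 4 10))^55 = ((0 2 5)(1 4 10)(8 11 12 9))^55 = (0 2 5)(1 4 10)(8 9 12 11)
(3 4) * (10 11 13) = (3 4)(10 11 13) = [0, 1, 2, 4, 3, 5, 6, 7, 8, 9, 11, 13, 12, 10]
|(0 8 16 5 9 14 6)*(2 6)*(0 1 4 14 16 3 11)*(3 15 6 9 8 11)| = |(0 11)(1 4 14 2 9 16 5 8 15 6)| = 10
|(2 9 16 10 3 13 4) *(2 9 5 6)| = 6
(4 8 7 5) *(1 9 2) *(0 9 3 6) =(0 9 2 1 3 6)(4 8 7 5) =[9, 3, 1, 6, 8, 4, 0, 5, 7, 2]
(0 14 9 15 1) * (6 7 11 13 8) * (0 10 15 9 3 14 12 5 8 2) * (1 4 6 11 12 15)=(0 15 4 6 7 12 5 8 11 13 2)(1 10)(3 14)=[15, 10, 0, 14, 6, 8, 7, 12, 11, 9, 1, 13, 5, 2, 3, 4]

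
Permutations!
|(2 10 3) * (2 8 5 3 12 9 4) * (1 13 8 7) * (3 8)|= |(1 13 3 7)(2 10 12 9 4)(5 8)|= 20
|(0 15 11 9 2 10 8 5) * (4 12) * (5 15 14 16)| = 12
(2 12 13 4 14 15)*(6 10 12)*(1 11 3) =[0, 11, 6, 1, 14, 5, 10, 7, 8, 9, 12, 3, 13, 4, 15, 2] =(1 11 3)(2 6 10 12 13 4 14 15)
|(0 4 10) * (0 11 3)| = |(0 4 10 11 3)| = 5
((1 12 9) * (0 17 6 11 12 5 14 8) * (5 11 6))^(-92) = ((0 17 5 14 8)(1 11 12 9))^(-92) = (0 14 17 8 5)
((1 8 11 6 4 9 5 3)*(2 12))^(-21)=((1 8 11 6 4 9 5 3)(2 12))^(-21)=(1 6 5 8 4 3 11 9)(2 12)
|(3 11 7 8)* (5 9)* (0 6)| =|(0 6)(3 11 7 8)(5 9)| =4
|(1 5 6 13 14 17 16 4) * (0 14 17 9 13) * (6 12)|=11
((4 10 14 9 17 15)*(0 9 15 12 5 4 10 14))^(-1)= (0 10 15 14 4 5 12 17 9)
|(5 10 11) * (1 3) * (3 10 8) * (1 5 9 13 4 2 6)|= |(1 10 11 9 13 4 2 6)(3 5 8)|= 24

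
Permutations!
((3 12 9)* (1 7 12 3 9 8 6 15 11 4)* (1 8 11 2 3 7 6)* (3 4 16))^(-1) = (1 8 4 2 15 6)(3 16 11 12 7)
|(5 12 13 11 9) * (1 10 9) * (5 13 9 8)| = |(1 10 8 5 12 9 13 11)| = 8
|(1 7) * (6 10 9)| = 6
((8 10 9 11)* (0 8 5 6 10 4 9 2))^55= (0 8 4 9 11 5 6 10 2)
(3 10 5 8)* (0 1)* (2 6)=(0 1)(2 6)(3 10 5 8)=[1, 0, 6, 10, 4, 8, 2, 7, 3, 9, 5]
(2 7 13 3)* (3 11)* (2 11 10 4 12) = (2 7 13 10 4 12)(3 11) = [0, 1, 7, 11, 12, 5, 6, 13, 8, 9, 4, 3, 2, 10]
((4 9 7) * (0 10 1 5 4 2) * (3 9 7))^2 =((0 10 1 5 4 7 2)(3 9))^2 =(0 1 4 2 10 5 7)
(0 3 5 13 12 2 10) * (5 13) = [3, 1, 10, 13, 4, 5, 6, 7, 8, 9, 0, 11, 2, 12] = (0 3 13 12 2 10)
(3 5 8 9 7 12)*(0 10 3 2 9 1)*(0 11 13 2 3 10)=(1 11 13 2 9 7 12 3 5 8)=[0, 11, 9, 5, 4, 8, 6, 12, 1, 7, 10, 13, 3, 2]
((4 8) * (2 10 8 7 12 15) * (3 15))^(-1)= ((2 10 8 4 7 12 3 15))^(-1)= (2 15 3 12 7 4 8 10)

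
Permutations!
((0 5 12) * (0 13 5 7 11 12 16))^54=(0 5 12 7 16 13 11)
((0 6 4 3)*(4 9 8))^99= ((0 6 9 8 4 3))^99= (0 8)(3 9)(4 6)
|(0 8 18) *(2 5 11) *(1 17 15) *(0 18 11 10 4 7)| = |(18)(0 8 11 2 5 10 4 7)(1 17 15)| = 24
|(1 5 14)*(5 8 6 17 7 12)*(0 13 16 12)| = 11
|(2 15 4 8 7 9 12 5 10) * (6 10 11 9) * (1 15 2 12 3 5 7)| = |(1 15 4 8)(3 5 11 9)(6 10 12 7)| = 4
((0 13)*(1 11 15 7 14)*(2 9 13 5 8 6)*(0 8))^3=((0 5)(1 11 15 7 14)(2 9 13 8 6))^3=(0 5)(1 7 11 14 15)(2 8 9 6 13)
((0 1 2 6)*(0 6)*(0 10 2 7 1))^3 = ((1 7)(2 10))^3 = (1 7)(2 10)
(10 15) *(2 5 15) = [0, 1, 5, 3, 4, 15, 6, 7, 8, 9, 2, 11, 12, 13, 14, 10] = (2 5 15 10)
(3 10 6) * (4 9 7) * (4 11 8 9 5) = [0, 1, 2, 10, 5, 4, 3, 11, 9, 7, 6, 8] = (3 10 6)(4 5)(7 11 8 9)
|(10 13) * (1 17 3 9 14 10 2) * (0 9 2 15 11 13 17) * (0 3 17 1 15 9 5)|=18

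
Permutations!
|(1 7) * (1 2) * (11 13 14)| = |(1 7 2)(11 13 14)| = 3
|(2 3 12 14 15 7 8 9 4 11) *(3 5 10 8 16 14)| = |(2 5 10 8 9 4 11)(3 12)(7 16 14 15)| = 28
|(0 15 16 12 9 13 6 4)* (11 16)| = |(0 15 11 16 12 9 13 6 4)| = 9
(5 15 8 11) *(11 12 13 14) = (5 15 8 12 13 14 11) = [0, 1, 2, 3, 4, 15, 6, 7, 12, 9, 10, 5, 13, 14, 11, 8]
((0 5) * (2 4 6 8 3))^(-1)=((0 5)(2 4 6 8 3))^(-1)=(0 5)(2 3 8 6 4)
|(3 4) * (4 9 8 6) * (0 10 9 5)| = 8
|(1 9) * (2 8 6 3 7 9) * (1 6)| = |(1 2 8)(3 7 9 6)| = 12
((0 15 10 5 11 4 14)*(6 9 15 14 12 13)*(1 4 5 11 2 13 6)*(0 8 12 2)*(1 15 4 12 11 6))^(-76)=(0 5 11 8 14)(2 13 15 10 6 9 4)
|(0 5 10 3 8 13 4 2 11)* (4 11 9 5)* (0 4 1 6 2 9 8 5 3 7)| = |(0 1 6 2 8 13 11 4 9 3 5 10 7)| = 13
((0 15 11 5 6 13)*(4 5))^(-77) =(15)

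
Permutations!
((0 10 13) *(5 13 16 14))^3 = (0 14)(5 10)(13 16)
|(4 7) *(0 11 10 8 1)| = 10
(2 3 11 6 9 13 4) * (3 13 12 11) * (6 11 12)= (2 13 4)(6 9)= [0, 1, 13, 3, 2, 5, 9, 7, 8, 6, 10, 11, 12, 4]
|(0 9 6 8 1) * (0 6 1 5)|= 6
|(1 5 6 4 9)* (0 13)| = |(0 13)(1 5 6 4 9)| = 10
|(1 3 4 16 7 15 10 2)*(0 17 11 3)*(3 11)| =10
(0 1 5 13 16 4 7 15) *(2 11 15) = (0 1 5 13 16 4 7 2 11 15) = [1, 5, 11, 3, 7, 13, 6, 2, 8, 9, 10, 15, 12, 16, 14, 0, 4]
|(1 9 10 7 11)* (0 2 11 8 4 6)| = |(0 2 11 1 9 10 7 8 4 6)| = 10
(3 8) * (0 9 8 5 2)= [9, 1, 0, 5, 4, 2, 6, 7, 3, 8]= (0 9 8 3 5 2)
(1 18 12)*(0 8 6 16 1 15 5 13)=(0 8 6 16 1 18 12 15 5 13)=[8, 18, 2, 3, 4, 13, 16, 7, 6, 9, 10, 11, 15, 0, 14, 5, 1, 17, 12]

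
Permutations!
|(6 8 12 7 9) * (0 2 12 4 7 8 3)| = |(0 2 12 8 4 7 9 6 3)| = 9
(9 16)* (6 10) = (6 10)(9 16) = [0, 1, 2, 3, 4, 5, 10, 7, 8, 16, 6, 11, 12, 13, 14, 15, 9]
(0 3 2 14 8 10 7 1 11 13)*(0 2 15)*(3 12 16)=[12, 11, 14, 15, 4, 5, 6, 1, 10, 9, 7, 13, 16, 2, 8, 0, 3]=(0 12 16 3 15)(1 11 13 2 14 8 10 7)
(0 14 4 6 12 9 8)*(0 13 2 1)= (0 14 4 6 12 9 8 13 2 1)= [14, 0, 1, 3, 6, 5, 12, 7, 13, 8, 10, 11, 9, 2, 4]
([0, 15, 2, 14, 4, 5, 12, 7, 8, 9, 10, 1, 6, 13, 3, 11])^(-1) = [0, 11, 2, 14, 4, 5, 12, 7, 8, 9, 10, 15, 6, 13, 3, 1]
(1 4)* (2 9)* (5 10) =(1 4)(2 9)(5 10) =[0, 4, 9, 3, 1, 10, 6, 7, 8, 2, 5]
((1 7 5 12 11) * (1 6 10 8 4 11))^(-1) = ((1 7 5 12)(4 11 6 10 8))^(-1) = (1 12 5 7)(4 8 10 6 11)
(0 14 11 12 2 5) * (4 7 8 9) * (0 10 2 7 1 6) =[14, 6, 5, 3, 1, 10, 0, 8, 9, 4, 2, 12, 7, 13, 11] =(0 14 11 12 7 8 9 4 1 6)(2 5 10)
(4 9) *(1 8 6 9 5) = (1 8 6 9 4 5) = [0, 8, 2, 3, 5, 1, 9, 7, 6, 4]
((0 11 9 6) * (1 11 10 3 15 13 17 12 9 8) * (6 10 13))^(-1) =((0 13 17 12 9 10 3 15 6)(1 11 8))^(-1) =(0 6 15 3 10 9 12 17 13)(1 8 11)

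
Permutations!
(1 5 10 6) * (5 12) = (1 12 5 10 6) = [0, 12, 2, 3, 4, 10, 1, 7, 8, 9, 6, 11, 5]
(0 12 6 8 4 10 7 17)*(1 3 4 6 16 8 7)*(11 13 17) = (0 12 16 8 6 7 11 13 17)(1 3 4 10) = [12, 3, 2, 4, 10, 5, 7, 11, 6, 9, 1, 13, 16, 17, 14, 15, 8, 0]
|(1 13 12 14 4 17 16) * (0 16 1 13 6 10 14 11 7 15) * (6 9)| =7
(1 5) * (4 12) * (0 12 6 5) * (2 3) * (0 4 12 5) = (12)(0 5 1 4 6)(2 3) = [5, 4, 3, 2, 6, 1, 0, 7, 8, 9, 10, 11, 12]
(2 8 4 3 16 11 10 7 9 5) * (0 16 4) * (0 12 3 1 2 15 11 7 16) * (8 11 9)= (1 2 11 10 16 7 8 12 3 4)(5 15 9)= [0, 2, 11, 4, 1, 15, 6, 8, 12, 5, 16, 10, 3, 13, 14, 9, 7]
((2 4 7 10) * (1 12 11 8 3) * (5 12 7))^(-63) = (1 11 4 7 8 5 10 3 12 2)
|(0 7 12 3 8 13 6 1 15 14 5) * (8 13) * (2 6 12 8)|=|(0 7 8 2 6 1 15 14 5)(3 13 12)|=9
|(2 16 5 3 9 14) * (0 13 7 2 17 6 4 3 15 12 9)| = 14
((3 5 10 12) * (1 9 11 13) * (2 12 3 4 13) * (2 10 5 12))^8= (13)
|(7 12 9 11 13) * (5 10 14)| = |(5 10 14)(7 12 9 11 13)| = 15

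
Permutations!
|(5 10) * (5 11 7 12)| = |(5 10 11 7 12)| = 5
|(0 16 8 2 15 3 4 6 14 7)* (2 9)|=11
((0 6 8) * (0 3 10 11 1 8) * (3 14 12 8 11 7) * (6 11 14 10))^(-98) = ((0 11 1 14 12 8 10 7 3 6))^(-98) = (0 1 12 10 3)(6 11 14 8 7)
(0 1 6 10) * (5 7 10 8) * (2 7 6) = (0 1 2 7 10)(5 6 8) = [1, 2, 7, 3, 4, 6, 8, 10, 5, 9, 0]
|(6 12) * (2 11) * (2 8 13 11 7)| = |(2 7)(6 12)(8 13 11)| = 6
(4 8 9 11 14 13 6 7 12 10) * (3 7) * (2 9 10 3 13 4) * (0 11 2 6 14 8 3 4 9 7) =(0 11 8 10 6 13 14 9 2 7 12 4 3) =[11, 1, 7, 0, 3, 5, 13, 12, 10, 2, 6, 8, 4, 14, 9]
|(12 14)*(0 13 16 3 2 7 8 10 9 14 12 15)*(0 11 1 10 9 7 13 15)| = 36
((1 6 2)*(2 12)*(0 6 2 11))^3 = ((0 6 12 11)(1 2))^3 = (0 11 12 6)(1 2)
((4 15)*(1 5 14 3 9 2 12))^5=((1 5 14 3 9 2 12)(4 15))^5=(1 2 3 5 12 9 14)(4 15)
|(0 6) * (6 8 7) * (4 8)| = 5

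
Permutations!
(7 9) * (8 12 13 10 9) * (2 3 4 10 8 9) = [0, 1, 3, 4, 10, 5, 6, 9, 12, 7, 2, 11, 13, 8] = (2 3 4 10)(7 9)(8 12 13)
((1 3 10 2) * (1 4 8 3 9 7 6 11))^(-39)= (1 9 7 6 11)(2 4 8 3 10)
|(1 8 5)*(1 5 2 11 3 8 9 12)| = |(1 9 12)(2 11 3 8)| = 12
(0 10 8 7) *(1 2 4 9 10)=(0 1 2 4 9 10 8 7)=[1, 2, 4, 3, 9, 5, 6, 0, 7, 10, 8]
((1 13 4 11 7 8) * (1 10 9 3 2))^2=((1 13 4 11 7 8 10 9 3 2))^2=(1 4 7 10 3)(2 13 11 8 9)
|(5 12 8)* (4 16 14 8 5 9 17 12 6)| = 9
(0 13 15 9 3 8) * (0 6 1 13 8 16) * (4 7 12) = (0 8 6 1 13 15 9 3 16)(4 7 12) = [8, 13, 2, 16, 7, 5, 1, 12, 6, 3, 10, 11, 4, 15, 14, 9, 0]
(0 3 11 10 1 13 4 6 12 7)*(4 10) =(0 3 11 4 6 12 7)(1 13 10) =[3, 13, 2, 11, 6, 5, 12, 0, 8, 9, 1, 4, 7, 10]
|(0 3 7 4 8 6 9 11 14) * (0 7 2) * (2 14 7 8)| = |(0 3 14 8 6 9 11 7 4 2)| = 10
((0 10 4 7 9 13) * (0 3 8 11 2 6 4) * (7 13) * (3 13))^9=(13)(0 10)(2 3)(4 11)(6 8)(7 9)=((13)(0 10)(2 6 4 3 8 11)(7 9))^9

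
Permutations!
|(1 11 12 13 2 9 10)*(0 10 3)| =9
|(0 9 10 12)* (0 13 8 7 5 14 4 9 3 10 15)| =12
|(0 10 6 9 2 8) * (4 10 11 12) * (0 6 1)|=|(0 11 12 4 10 1)(2 8 6 9)|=12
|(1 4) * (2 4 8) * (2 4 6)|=6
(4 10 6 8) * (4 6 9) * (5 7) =(4 10 9)(5 7)(6 8) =[0, 1, 2, 3, 10, 7, 8, 5, 6, 4, 9]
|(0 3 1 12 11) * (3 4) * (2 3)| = |(0 4 2 3 1 12 11)| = 7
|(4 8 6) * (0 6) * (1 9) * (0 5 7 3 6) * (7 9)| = |(1 7 3 6 4 8 5 9)| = 8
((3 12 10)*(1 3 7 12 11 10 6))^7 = (12)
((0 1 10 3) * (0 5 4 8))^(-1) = (0 8 4 5 3 10 1)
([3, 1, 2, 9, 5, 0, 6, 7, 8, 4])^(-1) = (0 5 4 9 3)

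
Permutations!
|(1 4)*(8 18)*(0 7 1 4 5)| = |(0 7 1 5)(8 18)| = 4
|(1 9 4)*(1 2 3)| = |(1 9 4 2 3)| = 5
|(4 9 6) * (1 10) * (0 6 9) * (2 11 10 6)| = 7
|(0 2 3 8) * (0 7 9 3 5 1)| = |(0 2 5 1)(3 8 7 9)| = 4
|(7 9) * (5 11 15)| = 6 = |(5 11 15)(7 9)|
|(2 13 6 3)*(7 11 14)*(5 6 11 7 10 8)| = |(2 13 11 14 10 8 5 6 3)| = 9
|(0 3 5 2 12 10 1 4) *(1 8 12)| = 6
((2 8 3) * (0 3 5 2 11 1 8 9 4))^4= (0 8 4 1 9 11 2 3 5)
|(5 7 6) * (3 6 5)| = |(3 6)(5 7)| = 2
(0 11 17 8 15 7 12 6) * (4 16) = [11, 1, 2, 3, 16, 5, 0, 12, 15, 9, 10, 17, 6, 13, 14, 7, 4, 8] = (0 11 17 8 15 7 12 6)(4 16)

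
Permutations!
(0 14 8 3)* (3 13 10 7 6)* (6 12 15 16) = (0 14 8 13 10 7 12 15 16 6 3) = [14, 1, 2, 0, 4, 5, 3, 12, 13, 9, 7, 11, 15, 10, 8, 16, 6]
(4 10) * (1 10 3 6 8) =[0, 10, 2, 6, 3, 5, 8, 7, 1, 9, 4] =(1 10 4 3 6 8)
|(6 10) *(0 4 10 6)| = 3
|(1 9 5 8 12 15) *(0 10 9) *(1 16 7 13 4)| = |(0 10 9 5 8 12 15 16 7 13 4 1)| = 12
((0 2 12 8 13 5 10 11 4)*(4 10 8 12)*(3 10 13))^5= (0 4 2)(3 8 5 13 11 10)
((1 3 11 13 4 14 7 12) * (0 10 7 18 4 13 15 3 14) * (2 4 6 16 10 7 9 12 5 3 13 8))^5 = ((0 7 5 3 11 15 13 8 2 4)(1 14 18 6 16 10 9 12))^5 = (0 15)(1 10 18 12 16 14 9 6)(2 3)(4 11)(5 8)(7 13)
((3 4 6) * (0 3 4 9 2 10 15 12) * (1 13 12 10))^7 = ((0 3 9 2 1 13 12)(4 6)(10 15))^7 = (4 6)(10 15)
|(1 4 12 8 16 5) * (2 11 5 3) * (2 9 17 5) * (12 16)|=14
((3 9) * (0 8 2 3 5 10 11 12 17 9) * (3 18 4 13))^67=((0 8 2 18 4 13 3)(5 10 11 12 17 9))^67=(0 4 8 13 2 3 18)(5 10 11 12 17 9)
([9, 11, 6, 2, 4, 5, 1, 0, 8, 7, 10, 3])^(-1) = (0 7 9)(1 6 2 3 11)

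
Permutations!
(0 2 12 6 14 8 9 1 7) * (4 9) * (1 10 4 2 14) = (0 14 8 2 12 6 1 7)(4 9 10) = [14, 7, 12, 3, 9, 5, 1, 0, 2, 10, 4, 11, 6, 13, 8]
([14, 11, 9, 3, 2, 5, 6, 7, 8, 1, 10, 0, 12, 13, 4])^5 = (0 1 2 14 11 9 4)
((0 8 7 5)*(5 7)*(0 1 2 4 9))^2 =(0 5 2 9 8 1 4)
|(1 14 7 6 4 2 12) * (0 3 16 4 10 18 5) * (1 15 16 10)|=|(0 3 10 18 5)(1 14 7 6)(2 12 15 16 4)|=20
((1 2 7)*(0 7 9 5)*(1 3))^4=((0 7 3 1 2 9 5))^4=(0 2 7 9 3 5 1)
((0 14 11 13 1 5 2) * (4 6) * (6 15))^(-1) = (0 2 5 1 13 11 14)(4 6 15)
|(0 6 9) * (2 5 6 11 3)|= 7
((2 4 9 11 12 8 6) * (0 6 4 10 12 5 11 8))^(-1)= (0 12 10 2 6)(4 8 9)(5 11)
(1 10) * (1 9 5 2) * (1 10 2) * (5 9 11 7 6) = (1 2 10 11 7 6 5) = [0, 2, 10, 3, 4, 1, 5, 6, 8, 9, 11, 7]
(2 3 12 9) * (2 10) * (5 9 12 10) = (12)(2 3 10)(5 9) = [0, 1, 3, 10, 4, 9, 6, 7, 8, 5, 2, 11, 12]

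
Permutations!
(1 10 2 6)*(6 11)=(1 10 2 11 6)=[0, 10, 11, 3, 4, 5, 1, 7, 8, 9, 2, 6]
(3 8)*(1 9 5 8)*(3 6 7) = (1 9 5 8 6 7 3) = [0, 9, 2, 1, 4, 8, 7, 3, 6, 5]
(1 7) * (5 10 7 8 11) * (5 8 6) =(1 6 5 10 7)(8 11) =[0, 6, 2, 3, 4, 10, 5, 1, 11, 9, 7, 8]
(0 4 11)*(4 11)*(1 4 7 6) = (0 11)(1 4 7 6) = [11, 4, 2, 3, 7, 5, 1, 6, 8, 9, 10, 0]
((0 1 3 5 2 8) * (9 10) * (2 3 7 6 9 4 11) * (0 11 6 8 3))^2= ((0 1 7 8 11 2 3 5)(4 6 9 10))^2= (0 7 11 3)(1 8 2 5)(4 9)(6 10)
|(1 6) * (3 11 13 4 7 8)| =6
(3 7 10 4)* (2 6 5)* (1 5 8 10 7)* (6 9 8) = (1 5 2 9 8 10 4 3) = [0, 5, 9, 1, 3, 2, 6, 7, 10, 8, 4]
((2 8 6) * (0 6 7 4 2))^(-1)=((0 6)(2 8 7 4))^(-1)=(0 6)(2 4 7 8)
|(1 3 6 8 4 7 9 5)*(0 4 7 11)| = 21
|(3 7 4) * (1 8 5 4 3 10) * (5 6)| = 6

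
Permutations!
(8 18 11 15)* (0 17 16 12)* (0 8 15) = (0 17 16 12 8 18 11) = [17, 1, 2, 3, 4, 5, 6, 7, 18, 9, 10, 0, 8, 13, 14, 15, 12, 16, 11]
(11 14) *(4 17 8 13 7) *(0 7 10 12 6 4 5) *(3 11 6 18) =[7, 1, 2, 11, 17, 0, 4, 5, 13, 9, 12, 14, 18, 10, 6, 15, 16, 8, 3] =(0 7 5)(3 11 14 6 4 17 8 13 10 12 18)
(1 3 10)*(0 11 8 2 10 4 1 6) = (0 11 8 2 10 6)(1 3 4) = [11, 3, 10, 4, 1, 5, 0, 7, 2, 9, 6, 8]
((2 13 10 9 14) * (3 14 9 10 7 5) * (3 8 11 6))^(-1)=(2 14 3 6 11 8 5 7 13)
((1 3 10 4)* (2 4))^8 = ((1 3 10 2 4))^8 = (1 2 3 4 10)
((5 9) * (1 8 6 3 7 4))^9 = ((1 8 6 3 7 4)(5 9))^9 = (1 3)(4 6)(5 9)(7 8)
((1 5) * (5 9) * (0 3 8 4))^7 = (0 4 8 3)(1 9 5)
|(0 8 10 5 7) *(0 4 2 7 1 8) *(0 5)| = 15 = |(0 5 1 8 10)(2 7 4)|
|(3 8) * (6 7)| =|(3 8)(6 7)| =2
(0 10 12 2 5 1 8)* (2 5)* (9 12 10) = (0 9 12 5 1 8) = [9, 8, 2, 3, 4, 1, 6, 7, 0, 12, 10, 11, 5]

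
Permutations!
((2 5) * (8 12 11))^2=((2 5)(8 12 11))^2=(8 11 12)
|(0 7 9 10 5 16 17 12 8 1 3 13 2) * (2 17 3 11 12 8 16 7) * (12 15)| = 36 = |(0 2)(1 11 15 12 16 3 13 17 8)(5 7 9 10)|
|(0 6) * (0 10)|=3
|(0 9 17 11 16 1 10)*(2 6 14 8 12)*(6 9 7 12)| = |(0 7 12 2 9 17 11 16 1 10)(6 14 8)| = 30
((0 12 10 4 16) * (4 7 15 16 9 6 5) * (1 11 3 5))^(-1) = (0 16 15 7 10 12)(1 6 9 4 5 3 11)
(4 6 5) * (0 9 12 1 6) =(0 9 12 1 6 5 4) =[9, 6, 2, 3, 0, 4, 5, 7, 8, 12, 10, 11, 1]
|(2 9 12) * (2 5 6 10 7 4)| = |(2 9 12 5 6 10 7 4)| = 8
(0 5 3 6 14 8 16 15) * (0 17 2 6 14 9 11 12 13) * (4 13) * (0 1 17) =(0 5 3 14 8 16 15)(1 17 2 6 9 11 12 4 13) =[5, 17, 6, 14, 13, 3, 9, 7, 16, 11, 10, 12, 4, 1, 8, 0, 15, 2]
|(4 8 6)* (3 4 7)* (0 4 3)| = |(0 4 8 6 7)| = 5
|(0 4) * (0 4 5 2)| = |(0 5 2)| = 3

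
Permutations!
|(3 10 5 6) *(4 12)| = |(3 10 5 6)(4 12)| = 4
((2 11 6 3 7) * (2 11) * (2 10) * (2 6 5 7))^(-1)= (2 3 6 10)(5 11 7)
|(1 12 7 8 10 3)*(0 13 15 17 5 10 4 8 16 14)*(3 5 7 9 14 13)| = 30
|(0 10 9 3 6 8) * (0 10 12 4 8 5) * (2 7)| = 18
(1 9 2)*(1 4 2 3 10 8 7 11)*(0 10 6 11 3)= [10, 9, 4, 6, 2, 5, 11, 3, 7, 0, 8, 1]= (0 10 8 7 3 6 11 1 9)(2 4)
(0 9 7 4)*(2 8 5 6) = (0 9 7 4)(2 8 5 6) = [9, 1, 8, 3, 0, 6, 2, 4, 5, 7]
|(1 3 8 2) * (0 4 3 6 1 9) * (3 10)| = 14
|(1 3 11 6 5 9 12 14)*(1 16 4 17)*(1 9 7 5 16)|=10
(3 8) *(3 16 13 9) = (3 8 16 13 9) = [0, 1, 2, 8, 4, 5, 6, 7, 16, 3, 10, 11, 12, 9, 14, 15, 13]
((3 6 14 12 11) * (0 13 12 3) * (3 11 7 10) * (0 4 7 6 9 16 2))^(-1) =(0 2 16 9 3 10 7 4 11 14 6 12 13)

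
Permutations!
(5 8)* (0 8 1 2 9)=[8, 2, 9, 3, 4, 1, 6, 7, 5, 0]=(0 8 5 1 2 9)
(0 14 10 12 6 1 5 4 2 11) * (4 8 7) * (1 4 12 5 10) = (0 14 1 10 5 8 7 12 6 4 2 11) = [14, 10, 11, 3, 2, 8, 4, 12, 7, 9, 5, 0, 6, 13, 1]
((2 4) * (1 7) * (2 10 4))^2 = (10)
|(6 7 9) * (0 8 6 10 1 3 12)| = |(0 8 6 7 9 10 1 3 12)| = 9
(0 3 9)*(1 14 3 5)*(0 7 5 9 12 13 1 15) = [9, 14, 2, 12, 4, 15, 6, 5, 8, 7, 10, 11, 13, 1, 3, 0] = (0 9 7 5 15)(1 14 3 12 13)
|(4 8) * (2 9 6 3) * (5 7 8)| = 4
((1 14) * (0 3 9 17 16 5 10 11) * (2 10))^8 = (0 11 10 2 5 16 17 9 3)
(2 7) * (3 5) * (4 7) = (2 4 7)(3 5) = [0, 1, 4, 5, 7, 3, 6, 2]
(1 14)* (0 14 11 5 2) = (0 14 1 11 5 2) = [14, 11, 0, 3, 4, 2, 6, 7, 8, 9, 10, 5, 12, 13, 1]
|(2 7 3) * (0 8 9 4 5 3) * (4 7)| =4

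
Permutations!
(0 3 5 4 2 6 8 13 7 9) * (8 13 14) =(0 3 5 4 2 6 13 7 9)(8 14) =[3, 1, 6, 5, 2, 4, 13, 9, 14, 0, 10, 11, 12, 7, 8]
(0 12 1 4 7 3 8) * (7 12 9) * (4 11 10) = (0 9 7 3 8)(1 11 10 4 12) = [9, 11, 2, 8, 12, 5, 6, 3, 0, 7, 4, 10, 1]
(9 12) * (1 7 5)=(1 7 5)(9 12)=[0, 7, 2, 3, 4, 1, 6, 5, 8, 12, 10, 11, 9]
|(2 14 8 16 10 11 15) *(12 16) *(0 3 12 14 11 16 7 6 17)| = 6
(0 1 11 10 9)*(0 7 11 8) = (0 1 8)(7 11 10 9) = [1, 8, 2, 3, 4, 5, 6, 11, 0, 7, 9, 10]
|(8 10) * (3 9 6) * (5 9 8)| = 6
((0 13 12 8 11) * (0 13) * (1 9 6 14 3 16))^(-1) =(1 16 3 14 6 9)(8 12 13 11)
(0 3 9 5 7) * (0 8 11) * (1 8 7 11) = [3, 8, 2, 9, 4, 11, 6, 7, 1, 5, 10, 0] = (0 3 9 5 11)(1 8)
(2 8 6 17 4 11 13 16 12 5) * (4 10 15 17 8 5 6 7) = (2 5)(4 11 13 16 12 6 8 7)(10 15 17) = [0, 1, 5, 3, 11, 2, 8, 4, 7, 9, 15, 13, 6, 16, 14, 17, 12, 10]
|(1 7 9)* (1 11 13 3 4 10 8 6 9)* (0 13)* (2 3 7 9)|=6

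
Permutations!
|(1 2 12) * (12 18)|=|(1 2 18 12)|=4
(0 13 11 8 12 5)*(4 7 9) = (0 13 11 8 12 5)(4 7 9) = [13, 1, 2, 3, 7, 0, 6, 9, 12, 4, 10, 8, 5, 11]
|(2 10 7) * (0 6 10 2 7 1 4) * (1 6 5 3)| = 10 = |(0 5 3 1 4)(6 10)|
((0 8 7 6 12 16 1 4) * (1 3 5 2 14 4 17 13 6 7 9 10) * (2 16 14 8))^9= (0 12 17 9)(1 8 4 6)(2 14 13 10)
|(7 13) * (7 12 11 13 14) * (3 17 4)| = |(3 17 4)(7 14)(11 13 12)| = 6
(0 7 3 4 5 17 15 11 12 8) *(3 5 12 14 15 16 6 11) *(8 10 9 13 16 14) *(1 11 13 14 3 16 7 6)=(0 6 13 7 5 17 3 4 12 10 9 14 15 16 1 11 8)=[6, 11, 2, 4, 12, 17, 13, 5, 0, 14, 9, 8, 10, 7, 15, 16, 1, 3]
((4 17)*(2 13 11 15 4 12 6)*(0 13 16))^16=((0 13 11 15 4 17 12 6 2 16))^16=(0 12 11 2 4)(6 15 16 17 13)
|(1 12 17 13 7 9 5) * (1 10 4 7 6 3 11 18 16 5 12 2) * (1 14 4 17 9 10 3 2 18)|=24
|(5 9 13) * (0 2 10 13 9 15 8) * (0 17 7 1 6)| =|(0 2 10 13 5 15 8 17 7 1 6)| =11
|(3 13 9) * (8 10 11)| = |(3 13 9)(8 10 11)| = 3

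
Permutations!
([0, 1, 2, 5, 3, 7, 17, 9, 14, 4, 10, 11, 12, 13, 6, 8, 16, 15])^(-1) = (3 4 9 7 5)(6 14 8 15 17)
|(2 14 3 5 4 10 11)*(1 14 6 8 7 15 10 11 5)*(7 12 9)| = 33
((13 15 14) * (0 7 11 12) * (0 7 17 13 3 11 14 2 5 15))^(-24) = ((0 17 13)(2 5 15)(3 11 12 7 14))^(-24) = (17)(3 11 12 7 14)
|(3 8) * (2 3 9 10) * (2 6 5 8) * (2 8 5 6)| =5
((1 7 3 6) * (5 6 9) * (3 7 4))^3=(1 9)(3 6)(4 5)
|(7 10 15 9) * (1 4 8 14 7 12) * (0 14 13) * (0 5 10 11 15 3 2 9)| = 10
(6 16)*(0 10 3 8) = (0 10 3 8)(6 16) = [10, 1, 2, 8, 4, 5, 16, 7, 0, 9, 3, 11, 12, 13, 14, 15, 6]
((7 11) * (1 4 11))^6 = ((1 4 11 7))^6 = (1 11)(4 7)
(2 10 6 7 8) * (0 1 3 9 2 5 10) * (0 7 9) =(0 1 3)(2 7 8 5 10 6 9) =[1, 3, 7, 0, 4, 10, 9, 8, 5, 2, 6]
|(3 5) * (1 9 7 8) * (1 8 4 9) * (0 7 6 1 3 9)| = |(0 7 4)(1 3 5 9 6)| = 15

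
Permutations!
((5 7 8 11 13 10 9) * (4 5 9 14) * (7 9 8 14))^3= ((4 5 9 8 11 13 10 7 14))^3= (4 8 10)(5 11 7)(9 13 14)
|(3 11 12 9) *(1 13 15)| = 12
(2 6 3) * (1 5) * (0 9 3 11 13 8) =(0 9 3 2 6 11 13 8)(1 5) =[9, 5, 6, 2, 4, 1, 11, 7, 0, 3, 10, 13, 12, 8]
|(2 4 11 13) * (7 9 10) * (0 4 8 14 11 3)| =15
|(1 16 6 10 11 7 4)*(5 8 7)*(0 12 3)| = 9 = |(0 12 3)(1 16 6 10 11 5 8 7 4)|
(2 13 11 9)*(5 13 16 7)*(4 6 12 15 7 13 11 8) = (2 16 13 8 4 6 12 15 7 5 11 9) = [0, 1, 16, 3, 6, 11, 12, 5, 4, 2, 10, 9, 15, 8, 14, 7, 13]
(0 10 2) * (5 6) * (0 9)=(0 10 2 9)(5 6)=[10, 1, 9, 3, 4, 6, 5, 7, 8, 0, 2]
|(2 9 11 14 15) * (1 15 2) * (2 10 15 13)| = 8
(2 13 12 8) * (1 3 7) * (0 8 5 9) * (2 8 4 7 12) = (0 4 7 1 3 12 5 9)(2 13) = [4, 3, 13, 12, 7, 9, 6, 1, 8, 0, 10, 11, 5, 2]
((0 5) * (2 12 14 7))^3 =((0 5)(2 12 14 7))^3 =(0 5)(2 7 14 12)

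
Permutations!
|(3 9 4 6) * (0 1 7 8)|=4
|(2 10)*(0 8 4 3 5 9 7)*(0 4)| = 10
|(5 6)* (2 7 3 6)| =|(2 7 3 6 5)| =5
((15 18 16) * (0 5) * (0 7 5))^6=(18)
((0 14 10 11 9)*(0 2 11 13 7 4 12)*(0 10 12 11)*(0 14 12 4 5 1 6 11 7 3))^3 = ((0 12 10 13 3)(1 6 11 9 2 14 4 7 5))^3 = (0 13 12 3 10)(1 9 4)(2 7 6)(5 11 14)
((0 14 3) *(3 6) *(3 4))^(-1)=((0 14 6 4 3))^(-1)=(0 3 4 6 14)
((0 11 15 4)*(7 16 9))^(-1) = ((0 11 15 4)(7 16 9))^(-1) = (0 4 15 11)(7 9 16)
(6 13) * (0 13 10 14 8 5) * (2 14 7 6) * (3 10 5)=(0 13 2 14 8 3 10 7 6 5)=[13, 1, 14, 10, 4, 0, 5, 6, 3, 9, 7, 11, 12, 2, 8]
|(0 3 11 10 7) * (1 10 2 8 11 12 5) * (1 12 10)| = |(0 3 10 7)(2 8 11)(5 12)| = 12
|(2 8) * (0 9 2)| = 4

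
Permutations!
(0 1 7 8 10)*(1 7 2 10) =[7, 2, 10, 3, 4, 5, 6, 8, 1, 9, 0] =(0 7 8 1 2 10)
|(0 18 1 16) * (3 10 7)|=12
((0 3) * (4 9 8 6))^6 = (4 8)(6 9) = ((0 3)(4 9 8 6))^6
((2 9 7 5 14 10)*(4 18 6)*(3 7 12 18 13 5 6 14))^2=((2 9 12 18 14 10)(3 7 6 4 13 5))^2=(2 12 14)(3 6 13)(4 5 7)(9 18 10)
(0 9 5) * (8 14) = (0 9 5)(8 14) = [9, 1, 2, 3, 4, 0, 6, 7, 14, 5, 10, 11, 12, 13, 8]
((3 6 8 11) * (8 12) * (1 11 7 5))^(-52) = ((1 11 3 6 12 8 7 5))^(-52) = (1 12)(3 7)(5 6)(8 11)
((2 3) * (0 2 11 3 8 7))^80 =((0 2 8 7)(3 11))^80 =(11)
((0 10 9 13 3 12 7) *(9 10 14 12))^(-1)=(0 7 12 14)(3 13 9)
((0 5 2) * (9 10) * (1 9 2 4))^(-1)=((0 5 4 1 9 10 2))^(-1)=(0 2 10 9 1 4 5)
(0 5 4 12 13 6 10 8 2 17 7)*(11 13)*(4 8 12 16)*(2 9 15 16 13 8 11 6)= [5, 1, 17, 3, 13, 11, 10, 0, 9, 15, 12, 8, 6, 2, 14, 16, 4, 7]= (0 5 11 8 9 15 16 4 13 2 17 7)(6 10 12)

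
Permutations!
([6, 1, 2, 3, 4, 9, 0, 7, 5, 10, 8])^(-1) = (0 6)(5 8 10 9)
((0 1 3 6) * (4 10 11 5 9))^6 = (0 3)(1 6)(4 10 11 5 9)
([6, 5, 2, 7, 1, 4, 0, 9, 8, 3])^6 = (9)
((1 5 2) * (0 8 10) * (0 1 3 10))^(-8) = (1 2 10 5 3)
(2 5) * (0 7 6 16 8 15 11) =(0 7 6 16 8 15 11)(2 5) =[7, 1, 5, 3, 4, 2, 16, 6, 15, 9, 10, 0, 12, 13, 14, 11, 8]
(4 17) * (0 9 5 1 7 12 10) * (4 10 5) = (0 9 4 17 10)(1 7 12 5) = [9, 7, 2, 3, 17, 1, 6, 12, 8, 4, 0, 11, 5, 13, 14, 15, 16, 10]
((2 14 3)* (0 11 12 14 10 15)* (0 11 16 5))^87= (16)(2 11 3 15 14 10 12)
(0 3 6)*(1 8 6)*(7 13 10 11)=(0 3 1 8 6)(7 13 10 11)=[3, 8, 2, 1, 4, 5, 0, 13, 6, 9, 11, 7, 12, 10]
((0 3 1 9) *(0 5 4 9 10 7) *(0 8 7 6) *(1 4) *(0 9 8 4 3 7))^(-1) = (0 8 4 7)(1 5 9 6 10)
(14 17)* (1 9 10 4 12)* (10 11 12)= (1 9 11 12)(4 10)(14 17)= [0, 9, 2, 3, 10, 5, 6, 7, 8, 11, 4, 12, 1, 13, 17, 15, 16, 14]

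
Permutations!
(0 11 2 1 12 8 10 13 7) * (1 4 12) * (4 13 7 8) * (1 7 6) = (0 11 2 13 8 10 6 1 7)(4 12) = [11, 7, 13, 3, 12, 5, 1, 0, 10, 9, 6, 2, 4, 8]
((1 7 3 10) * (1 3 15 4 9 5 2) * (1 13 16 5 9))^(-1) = ((1 7 15 4)(2 13 16 5)(3 10))^(-1) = (1 4 15 7)(2 5 16 13)(3 10)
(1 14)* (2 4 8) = (1 14)(2 4 8) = [0, 14, 4, 3, 8, 5, 6, 7, 2, 9, 10, 11, 12, 13, 1]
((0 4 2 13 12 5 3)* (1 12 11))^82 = ((0 4 2 13 11 1 12 5 3))^82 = (0 4 2 13 11 1 12 5 3)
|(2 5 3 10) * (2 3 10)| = 4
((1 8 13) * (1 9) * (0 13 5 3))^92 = ((0 13 9 1 8 5 3))^92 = (0 13 9 1 8 5 3)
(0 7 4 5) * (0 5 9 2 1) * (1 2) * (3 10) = (0 7 4 9 1)(3 10) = [7, 0, 2, 10, 9, 5, 6, 4, 8, 1, 3]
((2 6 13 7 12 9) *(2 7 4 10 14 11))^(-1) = ((2 6 13 4 10 14 11)(7 12 9))^(-1) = (2 11 14 10 4 13 6)(7 9 12)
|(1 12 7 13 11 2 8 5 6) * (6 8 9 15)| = |(1 12 7 13 11 2 9 15 6)(5 8)| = 18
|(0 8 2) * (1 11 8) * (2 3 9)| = |(0 1 11 8 3 9 2)| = 7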